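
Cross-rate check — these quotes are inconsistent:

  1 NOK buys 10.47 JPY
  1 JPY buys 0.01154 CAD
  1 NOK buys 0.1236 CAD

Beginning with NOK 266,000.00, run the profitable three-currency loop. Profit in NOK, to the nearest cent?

Profitable loop is NOK → CAD → JPY → NOK:
NOK 266,000.00 × 0.1236 = CAD 32,877.60
CAD 32,877.60 ÷ 0.01154 = JPY 2,849,012
JPY 2,849,012 ÷ 10.47 = NOK 272,111.95
Profit = NOK 272,111.95 − NOK 266,000.00

Profit: NOK 6,111.95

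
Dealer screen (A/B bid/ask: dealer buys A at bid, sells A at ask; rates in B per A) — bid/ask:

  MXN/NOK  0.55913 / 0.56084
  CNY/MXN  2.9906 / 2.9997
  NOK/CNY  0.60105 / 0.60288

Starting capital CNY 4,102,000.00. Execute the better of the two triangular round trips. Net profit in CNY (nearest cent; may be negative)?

Net profit: CNY 20,658.69

Best loop CNY → MXN → NOK → CNY:
CNY 4,102,000.00 × 2.9906 (sell CNY at bid) = MXN 12,267,441.20
MXN 12,267,441.20 × 0.55913 (sell MXN at bid) = NOK 6,859,094.40
NOK 6,859,094.40 × 0.60105 (sell NOK at bid) = CNY 4,122,658.69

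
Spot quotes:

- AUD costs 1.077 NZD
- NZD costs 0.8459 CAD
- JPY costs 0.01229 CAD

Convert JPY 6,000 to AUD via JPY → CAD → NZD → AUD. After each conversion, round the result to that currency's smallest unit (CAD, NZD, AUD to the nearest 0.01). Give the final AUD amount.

AUD 80.94

JPY 6,000 × 0.01229 = CAD 73.74
CAD 73.74 ÷ 0.8459 = NZD 87.17
NZD 87.17 ÷ 1.077 = AUD 80.94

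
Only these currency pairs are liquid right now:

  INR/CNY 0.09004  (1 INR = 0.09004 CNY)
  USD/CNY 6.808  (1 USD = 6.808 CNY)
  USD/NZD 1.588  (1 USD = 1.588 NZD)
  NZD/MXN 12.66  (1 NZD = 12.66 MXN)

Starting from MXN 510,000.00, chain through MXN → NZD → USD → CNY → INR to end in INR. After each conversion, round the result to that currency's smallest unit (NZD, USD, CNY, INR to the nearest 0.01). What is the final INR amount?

INR 1,918,094.29

MXN 510,000.00 ÷ 12.66 = NZD 40,284.36
NZD 40,284.36 ÷ 1.588 = USD 25,367.98
USD 25,367.98 × 6.808 = CNY 172,705.21
CNY 172,705.21 ÷ 0.09004 = INR 1,918,094.29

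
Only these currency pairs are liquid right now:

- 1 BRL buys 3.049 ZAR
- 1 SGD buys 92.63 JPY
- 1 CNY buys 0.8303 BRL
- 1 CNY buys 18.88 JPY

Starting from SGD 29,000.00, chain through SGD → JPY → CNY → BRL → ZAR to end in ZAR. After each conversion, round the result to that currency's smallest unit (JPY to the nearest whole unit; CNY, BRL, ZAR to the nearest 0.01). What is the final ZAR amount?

ZAR 360,197.03

SGD 29,000.00 × 92.63 = JPY 2,686,270
JPY 2,686,270 ÷ 18.88 = CNY 142,281.25
CNY 142,281.25 × 0.8303 = BRL 118,136.12
BRL 118,136.12 × 3.049 = ZAR 360,197.03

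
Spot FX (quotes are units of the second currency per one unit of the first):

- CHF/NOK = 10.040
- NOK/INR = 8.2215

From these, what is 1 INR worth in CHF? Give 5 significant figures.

INR/CHF = 0.012115

1 INR ÷ 8.2215 = 0.121632 NOK
0.121632 NOK ÷ 10.040 = 0.0121148 CHF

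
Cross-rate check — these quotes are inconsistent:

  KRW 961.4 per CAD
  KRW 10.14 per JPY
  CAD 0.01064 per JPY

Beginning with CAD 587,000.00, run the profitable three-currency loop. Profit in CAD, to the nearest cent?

Profit: CAD 5,169.30

Profitable loop is CAD → KRW → JPY → CAD:
CAD 587,000.00 × 961.4 = KRW 564,341,800
KRW 564,341,800 ÷ 10.14 = JPY 55,655,010
JPY 55,655,010 × 0.01064 = CAD 592,169.30
Profit = CAD 592,169.30 − CAD 587,000.00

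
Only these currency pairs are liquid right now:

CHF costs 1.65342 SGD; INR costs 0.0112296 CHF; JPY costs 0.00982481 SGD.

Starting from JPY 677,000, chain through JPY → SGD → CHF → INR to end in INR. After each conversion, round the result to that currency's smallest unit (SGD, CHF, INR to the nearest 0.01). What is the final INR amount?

INR 358,232.71

JPY 677,000 × 0.00982481 = SGD 6,651.40
SGD 6,651.40 ÷ 1.65342 = CHF 4,022.81
CHF 4,022.81 ÷ 0.0112296 = INR 358,232.71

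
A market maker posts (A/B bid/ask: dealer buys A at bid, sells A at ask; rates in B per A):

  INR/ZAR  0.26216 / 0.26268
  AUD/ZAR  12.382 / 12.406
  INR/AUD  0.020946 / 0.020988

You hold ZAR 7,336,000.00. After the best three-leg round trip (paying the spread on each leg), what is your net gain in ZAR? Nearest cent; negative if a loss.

Net profit: ZAR 50,231.56

Best loop ZAR → AUD → INR → ZAR:
ZAR 7,336,000.00 ÷ 12.406 (buy AUD at ask) = AUD 591,326.78
AUD 591,326.78 ÷ 0.020988 (buy INR at ask) = INR 28,174,517.69
INR 28,174,517.69 × 0.26216 (sell INR at bid) = ZAR 7,386,231.56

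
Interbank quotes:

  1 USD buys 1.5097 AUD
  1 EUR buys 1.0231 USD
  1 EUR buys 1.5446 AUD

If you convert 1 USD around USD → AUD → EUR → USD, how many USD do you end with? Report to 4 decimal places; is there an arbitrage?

Around USD → AUD → EUR → USD: 1 × 1.5097 ÷ 1.5446 × 1.0231 = 0.999983
Product ≈ 1 (deviation 0.002%, within rounding noise).

1.0000 (no arbitrage)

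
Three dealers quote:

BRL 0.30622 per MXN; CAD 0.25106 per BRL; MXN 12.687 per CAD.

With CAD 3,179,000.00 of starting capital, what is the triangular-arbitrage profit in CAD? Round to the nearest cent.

Profit: CAD 80,271.29

Profitable loop is CAD → BRL → MXN → CAD:
CAD 3,179,000.00 ÷ 0.25106 = BRL 12,662,311.80
BRL 12,662,311.80 ÷ 0.30622 = MXN 41,350,374.89
MXN 41,350,374.89 ÷ 12.687 = CAD 3,259,271.29
Profit = CAD 3,259,271.29 − CAD 3,179,000.00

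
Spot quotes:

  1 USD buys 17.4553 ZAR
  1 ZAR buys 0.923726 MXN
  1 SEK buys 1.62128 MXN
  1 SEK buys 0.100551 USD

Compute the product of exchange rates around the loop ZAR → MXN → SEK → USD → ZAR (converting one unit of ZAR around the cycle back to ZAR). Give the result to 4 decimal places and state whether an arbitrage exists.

1.0000 (no arbitrage)

Around ZAR → MXN → SEK → USD → ZAR: 1 × 0.923726 ÷ 1.62128 × 0.100551 × 17.4553 = 0.999997
Product ≈ 1 (deviation 0.000%, within rounding noise).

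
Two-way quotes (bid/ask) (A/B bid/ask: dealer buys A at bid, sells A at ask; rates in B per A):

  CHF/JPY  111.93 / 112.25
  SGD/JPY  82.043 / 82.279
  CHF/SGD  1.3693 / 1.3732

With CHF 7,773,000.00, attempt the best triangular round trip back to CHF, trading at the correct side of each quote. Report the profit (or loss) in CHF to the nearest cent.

Best loop CHF → SGD → JPY → CHF:
CHF 7,773,000.00 × 1.3693 (sell CHF at bid) = SGD 10,643,568.90
SGD 10,643,568.90 × 82.043 (sell SGD at bid) = JPY 873,230,323
JPY 873,230,323 ÷ 112.25 (buy CHF at ask) = CHF 7,779,334.73

Net profit: CHF 6,334.73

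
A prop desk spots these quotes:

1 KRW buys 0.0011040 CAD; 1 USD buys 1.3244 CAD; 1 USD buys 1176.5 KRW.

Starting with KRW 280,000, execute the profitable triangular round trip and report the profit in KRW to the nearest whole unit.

Profit: KRW 5,507

Profitable loop is KRW → USD → CAD → KRW:
KRW 280,000 ÷ 1176.5 = USD 237.99
USD 237.99 × 1.3244 = CAD 315.20
CAD 315.20 ÷ 0.0011040 = KRW 285,507
Profit = KRW 285,507 − KRW 280,000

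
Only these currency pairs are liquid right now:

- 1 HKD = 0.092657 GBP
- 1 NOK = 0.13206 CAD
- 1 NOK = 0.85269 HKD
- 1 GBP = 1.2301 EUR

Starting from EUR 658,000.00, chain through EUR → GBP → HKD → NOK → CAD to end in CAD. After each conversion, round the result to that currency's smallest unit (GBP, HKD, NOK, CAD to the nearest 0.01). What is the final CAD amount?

EUR 658,000.00 ÷ 1.2301 = GBP 534,915.86
GBP 534,915.86 ÷ 0.092657 = HKD 5,773,075.54
HKD 5,773,075.54 ÷ 0.85269 = NOK 6,770,427.17
NOK 6,770,427.17 × 0.13206 = CAD 894,102.61

CAD 894,102.61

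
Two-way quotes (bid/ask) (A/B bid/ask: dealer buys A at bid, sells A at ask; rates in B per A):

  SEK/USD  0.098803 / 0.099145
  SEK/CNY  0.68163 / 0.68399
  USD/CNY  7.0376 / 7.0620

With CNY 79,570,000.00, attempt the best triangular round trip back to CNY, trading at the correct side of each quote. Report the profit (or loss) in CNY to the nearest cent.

Net profit: CNY 1,319,903.28

Best loop CNY → SEK → USD → CNY:
CNY 79,570,000.00 ÷ 0.68399 (buy SEK at ask) = SEK 116,332,110.12
SEK 116,332,110.12 × 0.098803 (sell SEK at bid) = USD 11,493,961.48
USD 11,493,961.48 × 7.0376 (sell USD at bid) = CNY 80,889,903.28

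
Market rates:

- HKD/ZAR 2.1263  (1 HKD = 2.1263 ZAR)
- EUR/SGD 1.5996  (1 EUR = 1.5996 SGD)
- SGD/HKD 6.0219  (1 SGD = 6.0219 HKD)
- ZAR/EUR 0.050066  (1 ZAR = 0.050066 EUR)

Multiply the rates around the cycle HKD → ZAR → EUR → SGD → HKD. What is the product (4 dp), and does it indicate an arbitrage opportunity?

1.0254 (arbitrage exists)

Around HKD → ZAR → EUR → SGD → HKD: 1 × 2.1263 × 0.050066 × 1.5996 × 6.0219 = 1.025445
Product > 1; profitable direction is HKD → ZAR → EUR → SGD → HKD.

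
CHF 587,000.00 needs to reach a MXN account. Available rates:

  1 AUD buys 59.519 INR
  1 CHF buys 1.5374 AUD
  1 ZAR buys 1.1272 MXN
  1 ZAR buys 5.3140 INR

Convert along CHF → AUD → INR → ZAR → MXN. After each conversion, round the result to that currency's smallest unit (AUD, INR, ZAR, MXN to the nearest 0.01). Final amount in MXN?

CHF 587,000.00 × 1.5374 = AUD 902,453.80
AUD 902,453.80 × 59.519 = INR 53,713,147.72
INR 53,713,147.72 ÷ 5.3140 = ZAR 10,107,856.18
ZAR 10,107,856.18 × 1.1272 = MXN 11,393,575.49

MXN 11,393,575.49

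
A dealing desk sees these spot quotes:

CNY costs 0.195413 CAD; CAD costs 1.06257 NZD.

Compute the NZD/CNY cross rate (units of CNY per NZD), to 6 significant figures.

NZD/CNY = 4.81603

1 NZD ÷ 1.06257 = 0.941114 CAD
0.941114 CAD ÷ 0.195413 = 4.81603 CNY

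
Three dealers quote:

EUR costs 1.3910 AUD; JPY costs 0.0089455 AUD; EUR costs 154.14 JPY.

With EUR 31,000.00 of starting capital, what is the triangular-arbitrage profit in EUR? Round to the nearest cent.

Profitable loop is EUR → AUD → JPY → EUR:
EUR 31,000.00 × 1.3910 = AUD 43,121.00
AUD 43,121.00 ÷ 0.0089455 = JPY 4,820,412
JPY 4,820,412 ÷ 154.14 = EUR 31,272.95
Profit = EUR 31,272.95 − EUR 31,000.00

Profit: EUR 272.95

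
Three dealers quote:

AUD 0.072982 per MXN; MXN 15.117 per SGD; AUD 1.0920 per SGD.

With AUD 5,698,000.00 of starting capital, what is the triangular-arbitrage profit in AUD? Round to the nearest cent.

Profit: AUD 58,800.51

Profitable loop is AUD → SGD → MXN → AUD:
AUD 5,698,000.00 ÷ 1.0920 = SGD 5,217,948.72
SGD 5,217,948.72 × 15.117 = MXN 78,879,730.77
MXN 78,879,730.77 × 0.072982 = AUD 5,756,800.51
Profit = AUD 5,756,800.51 − AUD 5,698,000.00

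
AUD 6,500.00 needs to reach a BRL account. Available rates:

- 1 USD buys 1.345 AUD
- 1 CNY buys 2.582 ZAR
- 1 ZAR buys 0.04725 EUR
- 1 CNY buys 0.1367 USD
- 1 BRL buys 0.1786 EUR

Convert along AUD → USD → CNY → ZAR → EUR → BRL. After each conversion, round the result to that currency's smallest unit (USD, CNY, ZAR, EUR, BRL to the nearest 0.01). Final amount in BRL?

BRL 24,148.99

AUD 6,500.00 ÷ 1.345 = USD 4,832.71
USD 4,832.71 ÷ 0.1367 = CNY 35,352.67
CNY 35,352.67 × 2.582 = ZAR 91,280.59
ZAR 91,280.59 × 0.04725 = EUR 4,313.01
EUR 4,313.01 ÷ 0.1786 = BRL 24,148.99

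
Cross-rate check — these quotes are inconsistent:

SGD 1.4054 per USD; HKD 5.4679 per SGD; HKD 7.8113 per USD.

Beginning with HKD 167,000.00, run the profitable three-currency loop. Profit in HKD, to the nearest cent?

Profitable loop is HKD → SGD → USD → HKD:
HKD 167,000.00 ÷ 5.4679 = SGD 30,541.89
SGD 30,541.89 ÷ 1.4054 = USD 21,731.81
USD 21,731.81 × 7.8113 = HKD 169,753.71
Profit = HKD 169,753.71 − HKD 167,000.00

Profit: HKD 2,753.71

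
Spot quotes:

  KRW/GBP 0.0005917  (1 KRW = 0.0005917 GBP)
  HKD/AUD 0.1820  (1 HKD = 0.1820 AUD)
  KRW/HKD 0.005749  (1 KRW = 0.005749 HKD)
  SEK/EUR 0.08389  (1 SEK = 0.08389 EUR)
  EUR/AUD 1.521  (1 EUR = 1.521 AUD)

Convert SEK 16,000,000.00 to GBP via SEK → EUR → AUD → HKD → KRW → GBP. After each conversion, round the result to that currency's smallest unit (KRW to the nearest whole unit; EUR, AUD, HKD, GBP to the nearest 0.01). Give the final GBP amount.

SEK 16,000,000.00 × 0.08389 = EUR 1,342,240.00
EUR 1,342,240.00 × 1.521 = AUD 2,041,547.04
AUD 2,041,547.04 ÷ 0.1820 = HKD 11,217,291.43
HKD 11,217,291.43 ÷ 0.005749 = KRW 1,951,172,627
KRW 1,951,172,627 × 0.0005917 = GBP 1,154,508.84

GBP 1,154,508.84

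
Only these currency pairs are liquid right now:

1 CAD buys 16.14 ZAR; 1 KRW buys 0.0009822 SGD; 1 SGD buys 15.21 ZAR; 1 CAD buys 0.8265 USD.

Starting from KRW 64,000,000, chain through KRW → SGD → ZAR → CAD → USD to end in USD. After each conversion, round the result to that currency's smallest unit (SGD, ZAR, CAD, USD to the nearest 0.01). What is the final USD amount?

KRW 64,000,000 × 0.0009822 = SGD 62,860.80
SGD 62,860.80 × 15.21 = ZAR 956,112.77
ZAR 956,112.77 ÷ 16.14 = CAD 59,238.71
CAD 59,238.71 × 0.8265 = USD 48,960.79

USD 48,960.79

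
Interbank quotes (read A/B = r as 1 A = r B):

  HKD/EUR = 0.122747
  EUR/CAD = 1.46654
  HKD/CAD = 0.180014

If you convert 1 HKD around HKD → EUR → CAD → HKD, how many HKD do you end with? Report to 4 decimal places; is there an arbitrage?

1.0000 (no arbitrage)

Around HKD → EUR → CAD → HKD: 1 × 0.122747 × 1.46654 ÷ 0.180014 = 0.999997
Product ≈ 1 (deviation 0.000%, within rounding noise).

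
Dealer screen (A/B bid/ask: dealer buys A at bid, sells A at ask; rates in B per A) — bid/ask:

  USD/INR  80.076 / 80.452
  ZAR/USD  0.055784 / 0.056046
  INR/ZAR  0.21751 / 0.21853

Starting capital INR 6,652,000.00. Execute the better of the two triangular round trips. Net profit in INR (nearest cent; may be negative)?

Best loop INR → USD → ZAR → INR:
INR 6,652,000.00 ÷ 80.452 (buy USD at ask) = USD 82,682.84
USD 82,682.84 ÷ 0.056046 (buy ZAR at ask) = ZAR 1,475,267.49
ZAR 1,475,267.49 ÷ 0.21853 (buy INR at ask) = INR 6,750,869.42

Net profit: INR 98,869.42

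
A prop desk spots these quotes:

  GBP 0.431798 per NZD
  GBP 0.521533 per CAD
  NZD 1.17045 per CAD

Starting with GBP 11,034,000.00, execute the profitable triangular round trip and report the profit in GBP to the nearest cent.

Profit: GBP 352,264.83

Profitable loop is GBP → NZD → CAD → GBP:
GBP 11,034,000.00 ÷ 0.431798 = NZD 25,553,615.35
NZD 25,553,615.35 ÷ 1.17045 = CAD 21,832,299.84
CAD 21,832,299.84 × 0.521533 = GBP 11,386,264.83
Profit = GBP 11,386,264.83 − GBP 11,034,000.00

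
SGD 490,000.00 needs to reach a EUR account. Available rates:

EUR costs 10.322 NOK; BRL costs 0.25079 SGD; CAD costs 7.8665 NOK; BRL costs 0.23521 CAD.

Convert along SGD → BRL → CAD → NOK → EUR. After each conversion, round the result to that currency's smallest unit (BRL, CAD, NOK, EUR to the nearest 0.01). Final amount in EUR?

EUR 350,234.83

SGD 490,000.00 ÷ 0.25079 = BRL 1,953,825.91
BRL 1,953,825.91 × 0.23521 = CAD 459,559.39
CAD 459,559.39 × 7.8665 = NOK 3,615,123.94
NOK 3,615,123.94 ÷ 10.322 = EUR 350,234.83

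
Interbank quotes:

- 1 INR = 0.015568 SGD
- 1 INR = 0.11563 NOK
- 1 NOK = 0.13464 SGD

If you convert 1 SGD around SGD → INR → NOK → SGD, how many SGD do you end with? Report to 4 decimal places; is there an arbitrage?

1.0000 (no arbitrage)

Around SGD → INR → NOK → SGD: 1 ÷ 0.015568 × 0.11563 × 0.13464 = 1.000027
Product ≈ 1 (deviation 0.003%, within rounding noise).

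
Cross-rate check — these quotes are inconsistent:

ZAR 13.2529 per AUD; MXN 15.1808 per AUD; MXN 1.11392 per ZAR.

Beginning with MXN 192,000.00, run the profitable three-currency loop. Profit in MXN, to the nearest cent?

Profit: MXN 5,438.10

Profitable loop is MXN → ZAR → AUD → MXN:
MXN 192,000.00 ÷ 1.11392 = ZAR 172,364.26
ZAR 172,364.26 ÷ 13.2529 = AUD 13,005.78
AUD 13,005.78 × 15.1808 = MXN 197,438.10
Profit = MXN 197,438.10 − MXN 192,000.00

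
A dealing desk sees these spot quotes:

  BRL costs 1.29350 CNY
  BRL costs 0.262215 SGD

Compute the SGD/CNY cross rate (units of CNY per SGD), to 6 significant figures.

SGD/CNY = 4.93297

1 SGD ÷ 0.262215 = 3.81366 BRL
3.81366 BRL × 1.29350 = 4.93297 CNY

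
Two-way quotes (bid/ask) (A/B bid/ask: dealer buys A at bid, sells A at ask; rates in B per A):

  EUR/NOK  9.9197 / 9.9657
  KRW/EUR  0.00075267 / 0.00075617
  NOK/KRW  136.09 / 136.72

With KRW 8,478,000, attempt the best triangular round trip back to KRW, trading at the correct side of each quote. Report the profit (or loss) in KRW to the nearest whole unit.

Best loop KRW → EUR → NOK → KRW:
KRW 8,478,000 × 0.00075267 (sell KRW at bid) = EUR 6,381.14
EUR 6,381.14 × 9.9197 (sell EUR at bid) = NOK 63,298.96
NOK 63,298.96 × 136.09 (sell NOK at bid) = KRW 8,614,355

Net profit: KRW 136,355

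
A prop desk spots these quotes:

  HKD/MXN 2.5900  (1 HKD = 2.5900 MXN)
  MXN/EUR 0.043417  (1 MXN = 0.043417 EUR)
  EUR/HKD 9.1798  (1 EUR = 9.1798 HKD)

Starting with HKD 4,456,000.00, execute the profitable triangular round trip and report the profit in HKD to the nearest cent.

Profitable loop is HKD → MXN → EUR → HKD:
HKD 4,456,000.00 × 2.5900 = MXN 11,541,040.00
MXN 11,541,040.00 × 0.043417 = EUR 501,077.33
EUR 501,077.33 × 9.1798 = HKD 4,599,789.71
Profit = HKD 4,599,789.71 − HKD 4,456,000.00

Profit: HKD 143,789.71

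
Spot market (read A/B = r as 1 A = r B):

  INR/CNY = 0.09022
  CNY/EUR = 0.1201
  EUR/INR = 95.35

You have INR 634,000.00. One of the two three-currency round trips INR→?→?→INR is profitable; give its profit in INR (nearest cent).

Profit: INR 21,021.85

Profitable loop is INR → CNY → EUR → INR:
INR 634,000.00 × 0.09022 = CNY 57,199.48
CNY 57,199.48 × 0.1201 = EUR 6,869.66
EUR 6,869.66 × 95.35 = INR 655,021.85
Profit = INR 655,021.85 − INR 634,000.00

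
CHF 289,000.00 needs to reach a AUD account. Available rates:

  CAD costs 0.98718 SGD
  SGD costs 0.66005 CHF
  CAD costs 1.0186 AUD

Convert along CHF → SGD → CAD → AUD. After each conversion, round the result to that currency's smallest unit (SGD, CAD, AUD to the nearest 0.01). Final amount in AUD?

AUD 451,781.39

CHF 289,000.00 ÷ 0.66005 = SGD 437,845.62
SGD 437,845.62 ÷ 0.98718 = CAD 443,531.70
CAD 443,531.70 × 1.0186 = AUD 451,781.39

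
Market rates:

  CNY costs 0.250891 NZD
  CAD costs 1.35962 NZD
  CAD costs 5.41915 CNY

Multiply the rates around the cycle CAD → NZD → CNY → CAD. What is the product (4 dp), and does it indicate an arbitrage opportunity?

Around CAD → NZD → CNY → CAD: 1 × 1.35962 ÷ 0.250891 ÷ 5.41915 = 1.000003
Product ≈ 1 (deviation 0.000%, within rounding noise).

1.0000 (no arbitrage)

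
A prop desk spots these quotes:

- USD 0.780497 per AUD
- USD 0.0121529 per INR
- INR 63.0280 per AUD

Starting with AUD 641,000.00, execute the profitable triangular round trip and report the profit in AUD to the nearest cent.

Profit: AUD 12,154.34

Profitable loop is AUD → USD → INR → AUD:
AUD 641,000.00 × 0.780497 = USD 500,298.58
USD 500,298.58 ÷ 0.0121529 = INR 41,167,011.74
INR 41,167,011.74 ÷ 63.0280 = AUD 653,154.34
Profit = AUD 653,154.34 − AUD 641,000.00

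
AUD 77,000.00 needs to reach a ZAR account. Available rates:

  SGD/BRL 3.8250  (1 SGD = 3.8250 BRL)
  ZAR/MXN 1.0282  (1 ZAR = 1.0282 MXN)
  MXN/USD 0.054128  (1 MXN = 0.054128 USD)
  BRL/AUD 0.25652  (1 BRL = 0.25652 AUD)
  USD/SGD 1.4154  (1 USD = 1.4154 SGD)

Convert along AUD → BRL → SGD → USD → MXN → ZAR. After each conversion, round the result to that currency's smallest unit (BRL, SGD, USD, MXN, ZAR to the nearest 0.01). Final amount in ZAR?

AUD 77,000.00 ÷ 0.25652 = BRL 300,171.53
BRL 300,171.53 ÷ 3.8250 = SGD 78,476.22
SGD 78,476.22 ÷ 1.4154 = USD 55,444.55
USD 55,444.55 ÷ 0.054128 = MXN 1,024,322.90
MXN 1,024,322.90 ÷ 1.0282 = ZAR 996,229.24

ZAR 996,229.24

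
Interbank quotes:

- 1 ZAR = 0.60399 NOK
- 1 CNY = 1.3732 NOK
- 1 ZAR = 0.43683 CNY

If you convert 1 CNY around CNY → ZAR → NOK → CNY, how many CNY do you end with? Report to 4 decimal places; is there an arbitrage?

1.0069 (arbitrage exists)

Around CNY → ZAR → NOK → CNY: 1 ÷ 0.43683 × 0.60399 ÷ 1.3732 = 1.006893
Product > 1; profitable direction is CNY → ZAR → NOK → CNY.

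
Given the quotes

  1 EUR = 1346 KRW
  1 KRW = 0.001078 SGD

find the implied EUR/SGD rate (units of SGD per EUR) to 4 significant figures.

EUR/SGD = 1.451

1 EUR × 1346 = 1346 KRW
1346 KRW × 0.001078 = 1.45099 SGD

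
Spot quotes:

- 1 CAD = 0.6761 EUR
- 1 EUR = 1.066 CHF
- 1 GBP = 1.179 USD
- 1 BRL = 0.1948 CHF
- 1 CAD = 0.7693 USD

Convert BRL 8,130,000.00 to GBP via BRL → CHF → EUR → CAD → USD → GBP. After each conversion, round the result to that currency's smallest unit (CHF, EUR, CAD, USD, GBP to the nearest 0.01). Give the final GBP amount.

BRL 8,130,000.00 × 0.1948 = CHF 1,583,724.00
CHF 1,583,724.00 ÷ 1.066 = EUR 1,485,669.79
EUR 1,485,669.79 ÷ 0.6761 = CAD 2,197,411.31
CAD 2,197,411.31 × 0.7693 = USD 1,690,468.52
USD 1,690,468.52 ÷ 1.179 = GBP 1,433,815.54

GBP 1,433,815.54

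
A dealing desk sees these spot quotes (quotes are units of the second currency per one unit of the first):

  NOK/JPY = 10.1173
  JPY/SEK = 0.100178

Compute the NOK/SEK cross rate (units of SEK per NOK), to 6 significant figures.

NOK/SEK = 1.01353

1 NOK × 10.1173 = 10.1173 JPY
10.1173 JPY × 0.100178 = 1.01353 SEK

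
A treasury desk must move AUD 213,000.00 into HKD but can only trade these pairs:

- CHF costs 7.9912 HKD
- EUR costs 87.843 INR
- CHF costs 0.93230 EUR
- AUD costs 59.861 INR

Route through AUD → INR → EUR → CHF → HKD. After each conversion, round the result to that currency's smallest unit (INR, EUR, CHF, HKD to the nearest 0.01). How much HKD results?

HKD 1,244,149.93

AUD 213,000.00 × 59.861 = INR 12,750,393.00
INR 12,750,393.00 ÷ 87.843 = EUR 145,149.79
EUR 145,149.79 ÷ 0.93230 = CHF 155,690.00
CHF 155,690.00 × 7.9912 = HKD 1,244,149.93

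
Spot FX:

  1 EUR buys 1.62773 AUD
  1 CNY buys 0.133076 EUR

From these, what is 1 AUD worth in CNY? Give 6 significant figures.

1 AUD ÷ 1.62773 = 0.614353 EUR
0.614353 EUR ÷ 0.133076 = 4.61655 CNY

AUD/CNY = 4.61655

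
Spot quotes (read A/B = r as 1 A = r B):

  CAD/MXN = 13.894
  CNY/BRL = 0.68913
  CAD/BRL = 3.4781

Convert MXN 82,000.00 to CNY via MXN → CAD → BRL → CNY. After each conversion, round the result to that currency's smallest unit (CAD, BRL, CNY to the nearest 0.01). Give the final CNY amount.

CNY 29,787.05

MXN 82,000.00 ÷ 13.894 = CAD 5,901.83
CAD 5,901.83 × 3.4781 = BRL 20,527.15
BRL 20,527.15 ÷ 0.68913 = CNY 29,787.05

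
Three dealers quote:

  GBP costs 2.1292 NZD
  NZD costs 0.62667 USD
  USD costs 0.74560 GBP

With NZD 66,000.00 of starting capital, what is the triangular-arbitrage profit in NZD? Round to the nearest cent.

Profit: NZD 341.10

Profitable loop is NZD → GBP → USD → NZD:
NZD 66,000.00 ÷ 2.1292 = GBP 30,997.56
GBP 30,997.56 ÷ 0.74560 = USD 41,573.98
USD 41,573.98 ÷ 0.62667 = NZD 66,341.10
Profit = NZD 66,341.10 − NZD 66,000.00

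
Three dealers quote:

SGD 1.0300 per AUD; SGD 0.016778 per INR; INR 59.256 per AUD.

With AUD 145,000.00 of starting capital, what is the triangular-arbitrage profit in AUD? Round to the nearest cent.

Profit: AUD 5,221.71

Profitable loop is AUD → SGD → INR → AUD:
AUD 145,000.00 × 1.0300 = SGD 149,350.00
SGD 149,350.00 ÷ 0.016778 = INR 8,901,537.73
INR 8,901,537.73 ÷ 59.256 = AUD 150,221.71
Profit = AUD 150,221.71 − AUD 145,000.00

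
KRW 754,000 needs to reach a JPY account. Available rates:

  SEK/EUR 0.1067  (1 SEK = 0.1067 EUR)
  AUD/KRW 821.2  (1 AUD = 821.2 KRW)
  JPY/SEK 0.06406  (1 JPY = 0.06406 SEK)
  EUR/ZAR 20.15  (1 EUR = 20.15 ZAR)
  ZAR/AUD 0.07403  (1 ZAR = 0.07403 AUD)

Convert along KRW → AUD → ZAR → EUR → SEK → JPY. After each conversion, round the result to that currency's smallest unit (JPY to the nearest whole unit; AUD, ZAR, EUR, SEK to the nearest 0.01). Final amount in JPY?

JPY 90,052

KRW 754,000 ÷ 821.2 = AUD 918.17
AUD 918.17 ÷ 0.07403 = ZAR 12,402.67
ZAR 12,402.67 ÷ 20.15 = EUR 615.52
EUR 615.52 ÷ 0.1067 = SEK 5,768.70
SEK 5,768.70 ÷ 0.06406 = JPY 90,052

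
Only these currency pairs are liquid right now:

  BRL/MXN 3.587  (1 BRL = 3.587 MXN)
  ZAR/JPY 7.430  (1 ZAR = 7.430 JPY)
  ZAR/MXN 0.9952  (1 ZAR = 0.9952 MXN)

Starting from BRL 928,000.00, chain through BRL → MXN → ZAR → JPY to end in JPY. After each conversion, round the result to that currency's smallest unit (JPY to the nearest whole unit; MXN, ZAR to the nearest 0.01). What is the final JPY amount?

BRL 928,000.00 × 3.587 = MXN 3,328,736.00
MXN 3,328,736.00 ÷ 0.9952 = ZAR 3,344,791.00
ZAR 3,344,791.00 × 7.430 = JPY 24,851,797

JPY 24,851,797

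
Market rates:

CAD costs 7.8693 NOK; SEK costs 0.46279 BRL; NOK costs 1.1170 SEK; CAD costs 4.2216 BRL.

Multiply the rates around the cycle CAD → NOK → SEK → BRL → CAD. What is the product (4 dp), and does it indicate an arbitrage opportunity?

Around CAD → NOK → SEK → BRL → CAD: 1 × 7.8693 × 1.1170 × 0.46279 ÷ 4.2216 = 0.963599
Product < 1; profitable direction is CAD → BRL → SEK → NOK → CAD.

0.9636 (arbitrage exists)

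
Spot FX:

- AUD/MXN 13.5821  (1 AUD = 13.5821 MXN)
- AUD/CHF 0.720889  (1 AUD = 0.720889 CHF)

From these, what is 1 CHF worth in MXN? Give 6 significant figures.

1 CHF ÷ 0.720889 = 1.38718 AUD
1.38718 AUD × 13.5821 = 18.8408 MXN

CHF/MXN = 18.8408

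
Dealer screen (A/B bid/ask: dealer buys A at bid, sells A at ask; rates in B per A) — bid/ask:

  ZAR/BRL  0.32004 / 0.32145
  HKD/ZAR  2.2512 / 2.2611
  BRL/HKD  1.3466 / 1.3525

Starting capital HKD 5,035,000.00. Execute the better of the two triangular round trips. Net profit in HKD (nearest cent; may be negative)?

Best loop HKD → BRL → ZAR → HKD:
HKD 5,035,000.00 ÷ 1.3525 (buy BRL at ask) = BRL 3,722,735.67
BRL 3,722,735.67 ÷ 0.32145 (buy ZAR at ask) = ZAR 11,581,072.25
ZAR 11,581,072.25 ÷ 2.2611 (buy HKD at ask) = HKD 5,121,875.30

Net profit: HKD 86,875.30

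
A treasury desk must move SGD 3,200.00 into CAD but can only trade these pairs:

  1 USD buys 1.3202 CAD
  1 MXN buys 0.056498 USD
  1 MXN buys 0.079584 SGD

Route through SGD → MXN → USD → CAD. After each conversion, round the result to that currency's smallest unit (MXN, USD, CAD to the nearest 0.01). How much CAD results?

CAD 2,999.14

SGD 3,200.00 ÷ 0.079584 = MXN 40,209.09
MXN 40,209.09 × 0.056498 = USD 2,271.73
USD 2,271.73 × 1.3202 = CAD 2,999.14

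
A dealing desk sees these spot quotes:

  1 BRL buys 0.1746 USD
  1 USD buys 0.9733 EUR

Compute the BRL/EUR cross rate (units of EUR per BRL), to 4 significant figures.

1 BRL × 0.1746 = 0.1746 USD
0.1746 USD × 0.9733 = 0.169938 EUR

BRL/EUR = 0.1699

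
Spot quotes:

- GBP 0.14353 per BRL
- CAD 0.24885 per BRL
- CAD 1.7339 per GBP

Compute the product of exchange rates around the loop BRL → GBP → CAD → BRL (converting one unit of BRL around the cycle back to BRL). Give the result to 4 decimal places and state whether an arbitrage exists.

Around BRL → GBP → CAD → BRL: 1 × 0.14353 × 1.7339 ÷ 0.24885 = 1.000067
Product ≈ 1 (deviation 0.007%, within rounding noise).

1.0001 (no arbitrage)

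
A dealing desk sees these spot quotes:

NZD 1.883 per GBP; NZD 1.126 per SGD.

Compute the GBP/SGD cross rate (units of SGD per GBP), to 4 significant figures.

GBP/SGD = 1.672

1 GBP × 1.883 = 1.883 NZD
1.883 NZD ÷ 1.126 = 1.67229 SGD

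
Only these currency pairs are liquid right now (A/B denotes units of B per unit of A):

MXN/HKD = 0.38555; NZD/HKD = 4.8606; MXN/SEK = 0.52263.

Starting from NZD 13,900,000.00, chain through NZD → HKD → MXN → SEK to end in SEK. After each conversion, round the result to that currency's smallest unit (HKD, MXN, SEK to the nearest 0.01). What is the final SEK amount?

SEK 91,583,726.51

NZD 13,900,000.00 × 4.8606 = HKD 67,562,340.00
HKD 67,562,340.00 ÷ 0.38555 = MXN 175,236,259.89
MXN 175,236,259.89 × 0.52263 = SEK 91,583,726.51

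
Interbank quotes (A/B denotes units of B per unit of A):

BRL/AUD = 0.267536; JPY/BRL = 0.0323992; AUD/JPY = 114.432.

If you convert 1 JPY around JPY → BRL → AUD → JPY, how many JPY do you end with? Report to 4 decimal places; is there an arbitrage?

0.9919 (arbitrage exists)

Around JPY → BRL → AUD → JPY: 1 × 0.0323992 × 0.267536 × 114.432 = 0.991891
Product < 1; profitable direction is JPY → AUD → BRL → JPY.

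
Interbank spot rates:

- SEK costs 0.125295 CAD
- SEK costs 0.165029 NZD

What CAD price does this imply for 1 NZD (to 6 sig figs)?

NZD/CAD = 0.759230

1 NZD ÷ 0.165029 = 6.05954 SEK
6.05954 SEK × 0.125295 = 0.75923 CAD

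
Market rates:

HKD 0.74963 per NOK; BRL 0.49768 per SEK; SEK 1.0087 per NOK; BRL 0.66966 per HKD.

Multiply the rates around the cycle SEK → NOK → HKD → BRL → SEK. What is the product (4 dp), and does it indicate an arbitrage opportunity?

Around SEK → NOK → HKD → BRL → SEK: 1 ÷ 1.0087 × 0.74963 × 0.66966 ÷ 0.49768 = 0.999975
Product ≈ 1 (deviation 0.003%, within rounding noise).

1.0000 (no arbitrage)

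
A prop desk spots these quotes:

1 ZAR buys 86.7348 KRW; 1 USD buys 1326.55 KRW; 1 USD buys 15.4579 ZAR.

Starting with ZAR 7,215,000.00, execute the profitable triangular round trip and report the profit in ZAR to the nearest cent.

Profitable loop is ZAR → KRW → USD → ZAR:
ZAR 7,215,000.00 × 86.7348 = KRW 625,791,582
KRW 625,791,582 ÷ 1326.55 = USD 471,743.68
USD 471,743.68 × 15.4579 = ZAR 7,292,166.67
Profit = ZAR 7,292,166.67 − ZAR 7,215,000.00

Profit: ZAR 77,166.67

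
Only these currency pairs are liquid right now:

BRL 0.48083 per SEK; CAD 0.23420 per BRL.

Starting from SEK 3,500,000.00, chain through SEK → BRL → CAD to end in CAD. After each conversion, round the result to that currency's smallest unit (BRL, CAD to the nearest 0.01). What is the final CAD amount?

SEK 3,500,000.00 × 0.48083 = BRL 1,682,905.00
BRL 1,682,905.00 × 0.23420 = CAD 394,136.35

CAD 394,136.35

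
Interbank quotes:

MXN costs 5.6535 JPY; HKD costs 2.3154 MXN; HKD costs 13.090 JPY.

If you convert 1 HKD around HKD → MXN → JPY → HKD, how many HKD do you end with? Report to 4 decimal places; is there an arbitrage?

Around HKD → MXN → JPY → HKD: 1 × 2.3154 × 5.6535 ÷ 13.090 = 1.000009
Product ≈ 1 (deviation 0.001%, within rounding noise).

1.0000 (no arbitrage)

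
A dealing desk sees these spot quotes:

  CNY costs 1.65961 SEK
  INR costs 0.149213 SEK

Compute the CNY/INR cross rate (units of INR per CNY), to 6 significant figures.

CNY/INR = 11.1224

1 CNY × 1.65961 = 1.65961 SEK
1.65961 SEK ÷ 0.149213 = 11.1224 INR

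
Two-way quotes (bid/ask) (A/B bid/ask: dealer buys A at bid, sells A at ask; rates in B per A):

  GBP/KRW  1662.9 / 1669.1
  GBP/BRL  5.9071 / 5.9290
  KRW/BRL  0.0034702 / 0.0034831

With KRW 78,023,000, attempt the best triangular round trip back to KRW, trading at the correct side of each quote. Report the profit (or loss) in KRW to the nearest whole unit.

Net profit: KRW 1,254,267

Best loop KRW → GBP → BRL → KRW:
KRW 78,023,000 ÷ 1669.1 (buy GBP at ask) = GBP 46,745.55
GBP 46,745.55 × 5.9071 (sell GBP at bid) = BRL 276,130.65
BRL 276,130.65 ÷ 0.0034831 (buy KRW at ask) = KRW 79,277,267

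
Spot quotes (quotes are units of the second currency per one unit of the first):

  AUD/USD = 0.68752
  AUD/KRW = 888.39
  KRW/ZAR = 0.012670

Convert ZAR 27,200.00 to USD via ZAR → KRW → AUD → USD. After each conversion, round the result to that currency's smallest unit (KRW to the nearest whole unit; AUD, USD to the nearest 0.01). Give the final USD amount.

ZAR 27,200.00 ÷ 0.012670 = KRW 2,146,803
KRW 2,146,803 ÷ 888.39 = AUD 2,416.51
AUD 2,416.51 × 0.68752 = USD 1,661.40

USD 1,661.40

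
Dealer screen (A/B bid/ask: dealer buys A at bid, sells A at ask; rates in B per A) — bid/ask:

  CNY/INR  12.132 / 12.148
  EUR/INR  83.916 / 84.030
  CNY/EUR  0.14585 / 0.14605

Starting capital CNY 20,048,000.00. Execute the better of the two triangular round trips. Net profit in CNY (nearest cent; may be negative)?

Best loop CNY → EUR → INR → CNY:
CNY 20,048,000.00 × 0.14585 (sell CNY at bid) = EUR 2,924,000.80
EUR 2,924,000.80 × 83.916 (sell EUR at bid) = INR 245,370,451.13
INR 245,370,451.13 ÷ 12.148 (buy CNY at ask) = CNY 20,198,423.70

Net profit: CNY 150,423.70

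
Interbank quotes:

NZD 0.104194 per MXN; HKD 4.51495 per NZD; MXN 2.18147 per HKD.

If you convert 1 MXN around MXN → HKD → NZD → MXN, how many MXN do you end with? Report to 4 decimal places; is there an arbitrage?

Around MXN → HKD → NZD → MXN: 1 ÷ 2.18147 ÷ 4.51495 ÷ 0.104194 = 0.974440
Product < 1; profitable direction is MXN → NZD → HKD → MXN.

0.9744 (arbitrage exists)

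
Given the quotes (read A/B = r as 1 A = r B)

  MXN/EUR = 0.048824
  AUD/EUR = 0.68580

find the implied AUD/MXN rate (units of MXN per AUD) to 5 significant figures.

1 AUD × 0.68580 = 0.6858 EUR
0.6858 EUR ÷ 0.048824 = 14.0464 MXN

AUD/MXN = 14.046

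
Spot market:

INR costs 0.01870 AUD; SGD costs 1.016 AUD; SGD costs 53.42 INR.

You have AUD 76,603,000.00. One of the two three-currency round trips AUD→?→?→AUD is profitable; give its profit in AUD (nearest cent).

Profit: AUD 1,307,142.01

Profitable loop is AUD → INR → SGD → AUD:
AUD 76,603,000.00 ÷ 0.01870 = INR 4,096,417,112.30
INR 4,096,417,112.30 ÷ 53.42 = SGD 76,683,210.64
SGD 76,683,210.64 × 1.016 = AUD 77,910,142.01
Profit = AUD 77,910,142.01 − AUD 76,603,000.00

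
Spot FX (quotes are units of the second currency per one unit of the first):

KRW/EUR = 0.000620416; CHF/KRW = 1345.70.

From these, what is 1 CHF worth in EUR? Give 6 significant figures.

1 CHF × 1345.70 = 1345.7 KRW
1345.7 KRW × 0.000620416 = 0.834894 EUR

CHF/EUR = 0.834894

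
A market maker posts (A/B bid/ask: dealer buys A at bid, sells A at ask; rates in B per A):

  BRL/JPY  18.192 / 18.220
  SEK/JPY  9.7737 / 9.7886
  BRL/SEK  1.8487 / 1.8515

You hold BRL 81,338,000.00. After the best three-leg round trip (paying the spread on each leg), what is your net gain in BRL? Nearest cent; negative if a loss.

Best loop BRL → JPY → SEK → BRL:
BRL 81,338,000.00 × 18.192 (sell BRL at bid) = JPY 1,479,700,896
JPY 1,479,700,896 ÷ 9.7886 (buy SEK at ask) = SEK 151,165,733.20
SEK 151,165,733.20 ÷ 1.8515 (buy BRL at ask) = BRL 81,645,008.48

Net profit: BRL 307,008.48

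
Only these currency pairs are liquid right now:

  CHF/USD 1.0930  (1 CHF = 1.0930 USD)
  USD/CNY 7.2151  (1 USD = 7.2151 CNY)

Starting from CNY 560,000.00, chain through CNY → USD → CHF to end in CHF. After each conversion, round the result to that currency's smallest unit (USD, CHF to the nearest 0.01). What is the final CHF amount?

CNY 560,000.00 ÷ 7.2151 = USD 77,615.00
USD 77,615.00 ÷ 1.0930 = CHF 71,010.98

CHF 71,010.98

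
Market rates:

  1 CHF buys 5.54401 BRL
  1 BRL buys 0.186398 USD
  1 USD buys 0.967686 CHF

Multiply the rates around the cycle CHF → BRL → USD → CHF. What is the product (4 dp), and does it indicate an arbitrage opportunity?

1.0000 (no arbitrage)

Around CHF → BRL → USD → CHF: 1 × 5.54401 × 0.186398 × 0.967686 = 0.999999
Product ≈ 1 (deviation 0.000%, within rounding noise).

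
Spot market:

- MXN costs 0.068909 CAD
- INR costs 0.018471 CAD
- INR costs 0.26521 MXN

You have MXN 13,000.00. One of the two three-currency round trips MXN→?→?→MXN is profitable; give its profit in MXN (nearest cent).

Profit: MXN 139.17

Profitable loop is MXN → INR → CAD → MXN:
MXN 13,000.00 ÷ 0.26521 = INR 49,017.76
INR 49,017.76 × 0.018471 = CAD 905.41
CAD 905.41 ÷ 0.068909 = MXN 13,139.17
Profit = MXN 13,139.17 − MXN 13,000.00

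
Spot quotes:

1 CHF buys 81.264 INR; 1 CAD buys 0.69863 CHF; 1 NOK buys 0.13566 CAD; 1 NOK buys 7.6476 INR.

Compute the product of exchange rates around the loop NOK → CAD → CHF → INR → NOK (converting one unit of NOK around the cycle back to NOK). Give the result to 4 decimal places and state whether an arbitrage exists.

1.0071 (arbitrage exists)

Around NOK → CAD → CHF → INR → NOK: 1 × 0.13566 × 0.69863 × 81.264 ÷ 7.6476 = 1.007099
Product > 1; profitable direction is NOK → CAD → CHF → INR → NOK.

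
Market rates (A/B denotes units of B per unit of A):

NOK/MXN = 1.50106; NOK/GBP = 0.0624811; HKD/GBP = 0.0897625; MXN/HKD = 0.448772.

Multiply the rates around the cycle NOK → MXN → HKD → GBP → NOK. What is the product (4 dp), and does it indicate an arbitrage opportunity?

Around NOK → MXN → HKD → GBP → NOK: 1 × 1.50106 × 0.448772 × 0.0897625 ÷ 0.0624811 = 0.967765
Product < 1; profitable direction is NOK → GBP → HKD → MXN → NOK.

0.9678 (arbitrage exists)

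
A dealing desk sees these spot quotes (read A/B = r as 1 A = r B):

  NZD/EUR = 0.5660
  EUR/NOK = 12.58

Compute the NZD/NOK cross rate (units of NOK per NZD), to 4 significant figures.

NZD/NOK = 7.120

1 NZD × 0.5660 = 0.566 EUR
0.566 EUR × 12.58 = 7.12028 NOK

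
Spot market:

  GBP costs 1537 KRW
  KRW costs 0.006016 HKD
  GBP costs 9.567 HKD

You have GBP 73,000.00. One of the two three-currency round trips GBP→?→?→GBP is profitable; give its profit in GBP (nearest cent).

Profit: GBP 2,529.56

Profitable loop is GBP → HKD → KRW → GBP:
GBP 73,000.00 × 9.567 = HKD 698,391.00
HKD 698,391.00 ÷ 0.006016 = KRW 116,088,930
KRW 116,088,930 ÷ 1537 = GBP 75,529.56
Profit = GBP 75,529.56 − GBP 73,000.00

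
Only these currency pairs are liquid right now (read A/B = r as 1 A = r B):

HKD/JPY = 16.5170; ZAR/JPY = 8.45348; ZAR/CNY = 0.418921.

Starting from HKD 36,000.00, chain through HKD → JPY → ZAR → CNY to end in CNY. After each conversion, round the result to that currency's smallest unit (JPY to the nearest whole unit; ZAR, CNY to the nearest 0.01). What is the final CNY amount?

CNY 29,466.62

HKD 36,000.00 × 16.5170 = JPY 594,612
JPY 594,612 ÷ 8.45348 = ZAR 70,339.32
ZAR 70,339.32 × 0.418921 = CNY 29,466.62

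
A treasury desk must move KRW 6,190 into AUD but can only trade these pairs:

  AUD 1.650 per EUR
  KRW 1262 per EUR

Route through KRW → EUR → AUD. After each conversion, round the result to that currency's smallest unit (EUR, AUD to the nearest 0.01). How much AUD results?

KRW 6,190 ÷ 1262 = EUR 4.90
EUR 4.90 × 1.650 = AUD 8.09

AUD 8.09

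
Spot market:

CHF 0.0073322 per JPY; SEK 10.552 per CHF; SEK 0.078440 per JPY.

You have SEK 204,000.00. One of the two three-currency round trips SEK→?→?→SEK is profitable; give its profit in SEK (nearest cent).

Profit: SEK 2,822.92

Profitable loop is SEK → CHF → JPY → SEK:
SEK 204,000.00 ÷ 10.552 = CHF 19,332.83
CHF 19,332.83 ÷ 0.0073322 = JPY 2,636,702
JPY 2,636,702 × 0.078440 = SEK 206,822.92
Profit = SEK 206,822.92 − SEK 204,000.00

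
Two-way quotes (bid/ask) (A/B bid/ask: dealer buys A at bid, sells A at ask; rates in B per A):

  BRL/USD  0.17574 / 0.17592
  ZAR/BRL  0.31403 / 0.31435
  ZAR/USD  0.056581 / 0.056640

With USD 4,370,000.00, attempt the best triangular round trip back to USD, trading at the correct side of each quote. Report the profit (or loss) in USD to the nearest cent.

Best loop USD → BRL → ZAR → USD:
USD 4,370,000.00 ÷ 0.17592 (buy BRL at ask) = BRL 24,840,836.74
BRL 24,840,836.74 ÷ 0.31435 (buy ZAR at ask) = ZAR 79,022,862.24
ZAR 79,022,862.24 × 0.056581 (sell ZAR at bid) = USD 4,471,192.57

Net profit: USD 101,192.57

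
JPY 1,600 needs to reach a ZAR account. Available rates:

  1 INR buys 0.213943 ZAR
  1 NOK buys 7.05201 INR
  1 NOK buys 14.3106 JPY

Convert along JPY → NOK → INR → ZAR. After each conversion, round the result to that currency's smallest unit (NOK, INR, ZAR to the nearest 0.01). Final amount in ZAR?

ZAR 168.69

JPY 1,600 ÷ 14.3106 = NOK 111.81
NOK 111.81 × 7.05201 = INR 788.49
INR 788.49 × 0.213943 = ZAR 168.69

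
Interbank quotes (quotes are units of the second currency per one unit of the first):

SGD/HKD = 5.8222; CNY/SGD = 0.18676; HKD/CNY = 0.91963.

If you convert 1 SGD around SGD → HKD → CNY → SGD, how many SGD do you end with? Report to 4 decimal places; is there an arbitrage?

1.0000 (no arbitrage)

Around SGD → HKD → CNY → SGD: 1 × 5.8222 × 0.91963 × 0.18676 = 0.999963
Product ≈ 1 (deviation 0.004%, within rounding noise).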